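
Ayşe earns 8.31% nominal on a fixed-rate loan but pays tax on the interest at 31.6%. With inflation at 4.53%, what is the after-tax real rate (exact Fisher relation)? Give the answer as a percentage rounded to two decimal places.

1.10%

After-tax nominal return = 8.31% × (1 − 0.316) = 5.68404%.
1 + r = 1.0568404 / 1.04530 = 1.011040
After-tax real rate = 1.011040 − 1 → 1.10%.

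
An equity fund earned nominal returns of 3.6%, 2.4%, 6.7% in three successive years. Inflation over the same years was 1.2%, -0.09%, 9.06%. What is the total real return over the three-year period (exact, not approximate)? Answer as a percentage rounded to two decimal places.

2.65%

Nominal growth factor = 1.0360 × 1.0240 × 1.0670 = 1.131942
Price-level growth factor = 1.0120 × 0.9991 × 1.0906 = 1.102694
Real growth factor = 1.131942 / 1.102694 = 1.026524
Total real return = 1.026524 − 1 → 2.65%.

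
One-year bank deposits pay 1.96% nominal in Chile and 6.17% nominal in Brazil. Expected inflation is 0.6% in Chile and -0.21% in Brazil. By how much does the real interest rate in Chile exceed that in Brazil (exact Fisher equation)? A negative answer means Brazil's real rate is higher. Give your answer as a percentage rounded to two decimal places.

-5.04%

Chile: (1 + 0.0196)/(1 + 0.0060) − 1 = 1.3519%
Brazil: (1 + 0.0617)/(1 − 0.0021) − 1 = 6.3934%
Differential = 1.3519% − 6.3934% = -5.0415% → -5.04%.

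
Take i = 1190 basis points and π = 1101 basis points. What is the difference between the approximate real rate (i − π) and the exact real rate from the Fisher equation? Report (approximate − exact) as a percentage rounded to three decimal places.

0.088%

Approximate: r ≈ 11.900% − 11.010% = 0.8900%
Exact: (1 + 0.1190)/(1 + 0.1101) − 1 = 0.8017%
Error = 0.8900% − 0.8017% = 0.0883% → 0.088%.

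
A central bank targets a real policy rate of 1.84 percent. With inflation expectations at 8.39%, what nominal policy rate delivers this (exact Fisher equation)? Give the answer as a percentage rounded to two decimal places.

10.38%

(1 + i) = (1 + r)(1 + π) = 1.01840 × 1.08390 = 1.10384376
i = 1.10384376 − 1, so the required nominal rate is 10.38%.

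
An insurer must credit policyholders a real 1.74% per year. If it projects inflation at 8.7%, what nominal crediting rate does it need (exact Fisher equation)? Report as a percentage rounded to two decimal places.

(1 + i) = (1 + r)(1 + π) = 1.01740 × 1.08700 = 1.1059138
i = 1.1059138 − 1, so the required nominal rate is 10.59%.

10.59%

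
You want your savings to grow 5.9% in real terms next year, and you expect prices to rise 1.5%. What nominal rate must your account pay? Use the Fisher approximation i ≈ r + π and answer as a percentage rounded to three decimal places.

i ≈ r + π = 5.9% + 1.5% = 7.400%.

7.400%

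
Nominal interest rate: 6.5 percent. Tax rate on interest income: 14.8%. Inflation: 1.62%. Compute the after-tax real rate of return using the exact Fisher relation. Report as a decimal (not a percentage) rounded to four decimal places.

After-tax nominal return = 6.5% × (1 − 0.148) = 5.5380%.
1 + r = 1.05538 / 1.01620 = 1.038555
After-tax real rate = 1.038555 − 1 → 0.0386.

0.0386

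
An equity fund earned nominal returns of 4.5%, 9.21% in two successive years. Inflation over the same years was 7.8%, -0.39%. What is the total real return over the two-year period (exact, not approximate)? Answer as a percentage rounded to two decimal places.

Nominal growth factor = 1.0450 × 1.0921 = 1.141245
Price-level growth factor = 1.0780 × 0.9961 = 1.073796
Real growth factor = 1.141245 / 1.073796 = 1.062813
Total real return = 1.062813 − 1 → 6.28%.

6.28%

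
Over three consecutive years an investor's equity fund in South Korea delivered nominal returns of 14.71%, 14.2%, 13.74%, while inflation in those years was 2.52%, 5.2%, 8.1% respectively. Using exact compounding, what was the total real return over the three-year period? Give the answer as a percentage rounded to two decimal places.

27.80%

Nominal growth factor = 1.1471 × 1.1420 × 1.1374 = 1.489981
Price-level growth factor = 1.0252 × 1.0520 × 1.0810 = 1.165870
Real growth factor = 1.489981 / 1.165870 = 1.277999
Total real return = 1.277999 − 1 → 27.80%.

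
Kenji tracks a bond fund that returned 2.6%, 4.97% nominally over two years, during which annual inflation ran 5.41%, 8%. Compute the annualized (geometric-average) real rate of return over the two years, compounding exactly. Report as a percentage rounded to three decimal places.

-2.736%

Compound the nominal returns: 1.0260 × 1.0497 = 1.07699220.
Compound inflation: 1.0541 × 1.0800 = 1.13842800.
Deflate: 1.07699220 / 1.13842800 = 0.94603453.
Annualized real rate = 0.94603453^(1/2) − 1 = -2.7357% → -2.736%.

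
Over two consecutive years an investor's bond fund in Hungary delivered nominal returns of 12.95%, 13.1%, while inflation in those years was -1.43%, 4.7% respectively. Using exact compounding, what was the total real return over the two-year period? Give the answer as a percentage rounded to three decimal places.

23.782%

Nominal growth factor = 1.1295 × 1.1310 = 1.277465
Price-level growth factor = 0.9857 × 1.0470 = 1.032028
Real growth factor = 1.277465 / 1.032028 = 1.237820
Total real return = 1.237820 − 1 → 23.782%.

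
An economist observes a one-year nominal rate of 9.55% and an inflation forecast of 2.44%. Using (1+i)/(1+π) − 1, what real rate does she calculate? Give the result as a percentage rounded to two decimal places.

6.94%

By the Fisher identity, 1 + r = (1 + i)/(1 + π).
1 + r = 1.09550 / 1.02440 = 1.069406
r = 1.069406 − 1 = 6.9406%, i.e. 6.94%.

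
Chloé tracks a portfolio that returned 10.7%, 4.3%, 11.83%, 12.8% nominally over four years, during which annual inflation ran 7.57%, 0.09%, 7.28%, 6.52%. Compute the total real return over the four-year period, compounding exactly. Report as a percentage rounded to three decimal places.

Nominal growth factor = 1.1070 × 1.0430 × 1.1183 × 1.1280 = 1.456463
Price-level growth factor = 1.0757 × 1.0009 × 1.0728 × 1.0652 = 1.230359
Real growth factor = 1.456463 / 1.230359 = 1.183771
Total real return = 1.183771 − 1 → 18.377%.

18.377%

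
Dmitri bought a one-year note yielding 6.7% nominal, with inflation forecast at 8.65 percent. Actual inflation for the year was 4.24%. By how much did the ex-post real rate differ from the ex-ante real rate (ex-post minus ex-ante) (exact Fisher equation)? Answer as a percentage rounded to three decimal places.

Ex-ante: (1 + 0.0670)/(1 + 0.0865) − 1 = -1.7948%
Ex-post: (1 + 0.0670)/(1 + 0.0424) − 1 = 2.3599%
Difference (ex-post − ex-ante) = 4.1547% → 4.155%.

4.155%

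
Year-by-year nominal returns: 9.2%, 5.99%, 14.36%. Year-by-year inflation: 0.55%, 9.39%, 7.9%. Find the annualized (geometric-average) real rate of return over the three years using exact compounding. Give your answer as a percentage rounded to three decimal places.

3.704%

Compound the nominal returns: 1.0920 × 1.0599 × 1.1436 = 1.323614991.
Compound inflation: 1.0055 × 1.0939 × 1.0790 = 1.186809850.
Deflate: 1.323614991 / 1.186809850 = 1.115271323.
Annualized real rate = 1.115271323^(1/3) − 1 = 3.70352% → 3.704%.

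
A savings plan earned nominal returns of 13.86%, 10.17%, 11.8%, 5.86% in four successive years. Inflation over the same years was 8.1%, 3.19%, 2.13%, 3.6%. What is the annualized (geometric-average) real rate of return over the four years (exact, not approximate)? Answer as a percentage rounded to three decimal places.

5.903%

Nominal growth factor = 1.1386 × 1.1017 × 1.1180 × 1.0586 = 1.48459578
Price-level growth factor = 1.0810 × 1.0319 × 1.0213 × 1.0360 = 1.18025648
Real growth factor = 1.48459578 / 1.18025648 = 1.25785861
Annualized real rate = 1.25785861^(1/4) − 1 = 5.9029% → 5.903%.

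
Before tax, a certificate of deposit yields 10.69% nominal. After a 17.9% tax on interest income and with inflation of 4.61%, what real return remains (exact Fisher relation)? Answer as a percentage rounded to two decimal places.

3.98%

After-tax nominal return = 10.69% × (1 − 0.179) = 8.77649%.
1 + r = 1.0877649 / 1.04610 = 1.039829
After-tax real rate = 1.039829 − 1 → 3.98%.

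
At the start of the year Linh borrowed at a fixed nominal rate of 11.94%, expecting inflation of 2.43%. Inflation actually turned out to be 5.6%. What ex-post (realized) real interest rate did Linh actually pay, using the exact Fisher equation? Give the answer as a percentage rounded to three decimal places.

Ex-post: (1 + 0.1194)/(1 + 0.0560) − 1 = 6.0038%
So the realized real rate is 6.004%.

6.004%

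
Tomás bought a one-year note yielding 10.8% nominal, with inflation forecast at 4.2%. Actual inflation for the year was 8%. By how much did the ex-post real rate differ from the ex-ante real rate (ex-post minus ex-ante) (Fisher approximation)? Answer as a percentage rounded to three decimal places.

-3.800%

Ex-ante: 10.8% − 4.2% = 6.600%
Ex-post: 10.8% − 8% = 2.800%
Difference (ex-post − ex-ante) = -3.8000% → -3.800%.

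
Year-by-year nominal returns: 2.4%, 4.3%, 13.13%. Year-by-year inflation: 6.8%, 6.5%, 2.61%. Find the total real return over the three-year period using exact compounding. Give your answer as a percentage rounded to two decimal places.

Compound the nominal returns: 1.0240 × 1.0430 × 1.1313 = 1.208265.
Compound inflation: 1.0680 × 1.0650 × 1.0261 = 1.167107.
Deflate: 1.208265 / 1.167107 = 1.035265.
Total real return = 1.035265 − 1 → 3.53%.

3.53%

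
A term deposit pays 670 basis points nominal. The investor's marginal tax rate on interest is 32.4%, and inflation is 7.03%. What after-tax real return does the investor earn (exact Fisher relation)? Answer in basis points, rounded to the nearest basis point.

-234 basis points

After-tax nominal return = 6.7% × (1 − 0.324) = 4.5292%.
1 + r = 1.045292 / 1.07030 = 0.976635
After-tax real rate = 0.976635 − 1 → -234 basis points.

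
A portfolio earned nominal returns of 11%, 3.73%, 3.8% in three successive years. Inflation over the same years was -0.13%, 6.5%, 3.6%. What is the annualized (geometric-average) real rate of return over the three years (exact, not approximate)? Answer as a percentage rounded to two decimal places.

Compound the nominal returns: 1.1100 × 1.0373 × 1.0380 = 1.19515631.
Compound inflation: 0.9987 × 1.0650 × 1.0360 = 1.10190566.
Deflate: 1.19515631 / 1.10190566 = 1.08462671.
Annualized real rate = 1.08462671^(1/3) − 1 = 2.7449% → 2.74%.

2.74%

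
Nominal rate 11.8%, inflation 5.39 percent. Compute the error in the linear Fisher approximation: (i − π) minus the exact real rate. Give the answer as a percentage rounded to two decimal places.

0.33%

Approximate: r ≈ 11.800% − 5.390% = 6.4100%
Exact: (1 + 0.1180)/(1 + 0.0539) − 1 = 6.0822%
Error = 6.4100% − 6.0822% = 0.3278% → 0.33%.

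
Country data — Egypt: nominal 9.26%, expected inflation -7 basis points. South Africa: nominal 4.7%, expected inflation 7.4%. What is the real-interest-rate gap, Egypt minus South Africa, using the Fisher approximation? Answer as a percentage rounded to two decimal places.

Egypt: 9.26% − (-0.07%) = 9.330%
South Africa: 4.7% − 7.4% = -2.700%
Differential = 12.030% → 12.03%.

12.03%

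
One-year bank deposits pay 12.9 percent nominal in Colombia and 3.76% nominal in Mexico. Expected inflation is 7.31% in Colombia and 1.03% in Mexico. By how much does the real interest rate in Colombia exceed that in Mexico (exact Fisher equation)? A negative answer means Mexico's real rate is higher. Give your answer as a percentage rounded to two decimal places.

Colombia: (1 + 0.1290)/(1 + 0.0731) − 1 = 5.2092%
Mexico: (1 + 0.0376)/(1 + 0.0103) − 1 = 2.7022%
Differential = 5.2092% − 2.7022% = 2.5070% → 2.51%.

2.51%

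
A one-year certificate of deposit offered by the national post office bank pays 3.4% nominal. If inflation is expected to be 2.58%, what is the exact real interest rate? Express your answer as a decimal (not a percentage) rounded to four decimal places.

1 + r = 1.03400 / 1.02580 = 1.007994
r = 1.007994 − 1 = 0.7994%, i.e. 0.0080.

0.0080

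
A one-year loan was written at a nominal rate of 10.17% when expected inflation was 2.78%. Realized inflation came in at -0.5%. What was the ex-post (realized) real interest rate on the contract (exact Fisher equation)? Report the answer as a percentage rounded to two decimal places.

Ex-post: (1 + 0.1017)/(1 − 0.0050) − 1 = 10.7236%
So the realized real rate is 10.72%.

10.72%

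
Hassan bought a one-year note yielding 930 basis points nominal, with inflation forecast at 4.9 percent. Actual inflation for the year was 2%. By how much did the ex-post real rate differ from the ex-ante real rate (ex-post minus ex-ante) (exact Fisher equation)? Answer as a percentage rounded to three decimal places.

Ex-ante: (1 + 0.0930)/(1 + 0.0490) − 1 = 4.1945%
Ex-post: (1 + 0.0930)/(1 + 0.0200) − 1 = 7.1569%
Difference (ex-post − ex-ante) = 2.9624% → 2.962%.

2.962%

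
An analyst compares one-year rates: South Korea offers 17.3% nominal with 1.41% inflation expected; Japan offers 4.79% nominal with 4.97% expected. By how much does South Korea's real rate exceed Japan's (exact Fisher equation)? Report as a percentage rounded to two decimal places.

South Korea: (1 + 0.1730)/(1 + 0.0141) − 1 = 15.6691%
Japan: (1 + 0.0479)/(1 + 0.0497) − 1 = -0.1715%
Differential = 15.6691% − (-0.1715%) = 15.8405% → 15.84%.

15.84%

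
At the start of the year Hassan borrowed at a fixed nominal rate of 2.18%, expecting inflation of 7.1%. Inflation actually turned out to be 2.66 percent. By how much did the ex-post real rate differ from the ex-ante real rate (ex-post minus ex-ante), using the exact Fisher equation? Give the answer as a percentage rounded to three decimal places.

Ex-ante: (1 + 0.0218)/(1 + 0.0710) − 1 = -4.5938%
Ex-post: (1 + 0.0218)/(1 + 0.0266) − 1 = -0.4676%
Difference (ex-post − ex-ante) = 4.1263% → 4.126%.

4.126%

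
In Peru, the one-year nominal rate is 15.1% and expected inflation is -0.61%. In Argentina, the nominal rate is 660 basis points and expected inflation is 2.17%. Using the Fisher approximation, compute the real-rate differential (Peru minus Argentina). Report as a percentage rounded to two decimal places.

11.28%

Peru: 15.1% − (-0.61%) = 15.710%
Argentina: 6.6% − 2.17% = 4.430%
Differential = 11.280% → 11.28%.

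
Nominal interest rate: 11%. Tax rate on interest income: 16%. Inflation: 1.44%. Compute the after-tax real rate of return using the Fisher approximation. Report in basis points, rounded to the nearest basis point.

After-tax nominal return = 11% × (1 − 0.16) = 9.2400%.
r ≈ 9.2400% − 1.44% → 780 basis points.

780 basis points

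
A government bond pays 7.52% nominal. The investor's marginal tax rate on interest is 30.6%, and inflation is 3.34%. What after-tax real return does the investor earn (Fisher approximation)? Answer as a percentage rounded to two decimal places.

1.88%

After-tax nominal return = 7.52% × (1 − 0.306) = 5.21888%.
r ≈ 5.21888% − 3.34% → 1.88%.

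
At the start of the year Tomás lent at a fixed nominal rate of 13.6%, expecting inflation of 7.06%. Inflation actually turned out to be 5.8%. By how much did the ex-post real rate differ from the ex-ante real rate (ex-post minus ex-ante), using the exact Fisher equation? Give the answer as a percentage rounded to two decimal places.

1.26%

Ex-ante: (1 + 0.1360)/(1 + 0.0706) − 1 = 6.1087%
Ex-post: (1 + 0.1360)/(1 + 0.0580) − 1 = 7.3724%
Difference (ex-post − ex-ante) = 1.2637% → 1.26%.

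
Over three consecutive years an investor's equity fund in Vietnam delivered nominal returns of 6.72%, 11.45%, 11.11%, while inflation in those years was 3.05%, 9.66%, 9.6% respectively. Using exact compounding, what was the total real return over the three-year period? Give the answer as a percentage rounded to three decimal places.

Nominal growth factor = 1.0672 × 1.1145 × 1.1111 = 1.321536
Price-level growth factor = 1.0305 × 1.0966 × 1.0960 = 1.238531
Real growth factor = 1.321536 / 1.238531 = 1.067019
Total real return = 1.067019 − 1 → 6.702%.

6.702%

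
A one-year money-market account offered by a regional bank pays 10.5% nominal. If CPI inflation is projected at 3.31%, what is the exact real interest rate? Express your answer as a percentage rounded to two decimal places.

6.96%

1 + r = 1.10500 / 1.03310 = 1.069596
r = 1.069596 − 1 = 6.9596%, i.e. 6.96%.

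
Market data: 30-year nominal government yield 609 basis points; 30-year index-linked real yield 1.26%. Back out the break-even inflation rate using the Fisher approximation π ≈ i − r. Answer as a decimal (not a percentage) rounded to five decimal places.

π ≈ i − r = 6.09% − 1.26% → 0.04830.

0.04830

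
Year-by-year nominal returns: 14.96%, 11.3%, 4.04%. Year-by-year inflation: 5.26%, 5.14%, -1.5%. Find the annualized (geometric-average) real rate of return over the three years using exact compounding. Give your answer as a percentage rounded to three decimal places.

6.887%

Compound the nominal returns: 1.1496 × 1.1130 × 1.0404 = 1.33119679.
Compound inflation: 1.0526 × 1.0514 × 0.9850 = 1.09010309.
Deflate: 1.33119679 / 1.09010309 = 1.22116597.
Annualized real rate = 1.22116597^(1/3) − 1 = 6.8870% → 6.887%.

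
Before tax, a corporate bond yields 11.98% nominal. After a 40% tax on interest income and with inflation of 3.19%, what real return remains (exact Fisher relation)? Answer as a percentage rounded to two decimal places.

After-tax nominal return = 11.98% × (1 − 0.4) = 7.1880%.
1 + r = 1.07188 / 1.03190 = 1.038744
After-tax real rate = 1.038744 − 1 → 3.87%.

3.87%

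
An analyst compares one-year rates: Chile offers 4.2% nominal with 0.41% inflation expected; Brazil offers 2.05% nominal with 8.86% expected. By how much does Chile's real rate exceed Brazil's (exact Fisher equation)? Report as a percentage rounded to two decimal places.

10.03%

Chile: (1 + 0.0420)/(1 + 0.0041) − 1 = 3.7745%
Brazil: (1 + 0.0205)/(1 + 0.0886) − 1 = -6.2557%
Differential = 3.7745% − (-6.2557%) = 10.0303% → 10.03%.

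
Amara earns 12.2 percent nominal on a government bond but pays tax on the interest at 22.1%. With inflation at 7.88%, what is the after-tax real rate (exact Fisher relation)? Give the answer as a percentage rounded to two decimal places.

After-tax nominal return = 12.2% × (1 − 0.221) = 9.5038%.
1 + r = 1.095038 / 1.07880 = 1.015052
After-tax real rate = 1.015052 − 1 → 1.51%.

1.51%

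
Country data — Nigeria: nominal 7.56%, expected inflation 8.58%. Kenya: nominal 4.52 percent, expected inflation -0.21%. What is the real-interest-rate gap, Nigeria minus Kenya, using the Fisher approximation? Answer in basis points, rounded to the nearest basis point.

-575 basis points

Nigeria: 7.56% − 8.58% = -1.020%
Kenya: 4.52% − (-0.21%) = 4.730%
Differential = -5.750% → -575 basis points.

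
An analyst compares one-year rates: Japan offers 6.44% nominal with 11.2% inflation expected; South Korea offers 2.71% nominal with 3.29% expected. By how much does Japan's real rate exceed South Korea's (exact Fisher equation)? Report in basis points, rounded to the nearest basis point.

Japan: (1 + 0.0644)/(1 + 0.1120) − 1 = -4.2806%
South Korea: (1 + 0.0271)/(1 + 0.0329) − 1 = -0.5615%
Differential = -4.2806% − (-0.5615%) = -3.7190% → -372 basis points.

-372 basis points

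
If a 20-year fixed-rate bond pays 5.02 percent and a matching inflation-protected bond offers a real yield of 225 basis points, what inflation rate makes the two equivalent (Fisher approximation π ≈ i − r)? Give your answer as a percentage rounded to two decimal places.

2.77%

π ≈ i − r = 5.02% − 2.25% → 2.77%.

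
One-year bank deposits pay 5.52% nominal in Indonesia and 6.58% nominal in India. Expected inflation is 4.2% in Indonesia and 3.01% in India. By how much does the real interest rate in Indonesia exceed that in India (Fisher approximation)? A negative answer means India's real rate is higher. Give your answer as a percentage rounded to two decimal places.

Indonesia: 5.52% − 4.2% = 1.320%
India: 6.58% − 3.01% = 3.570%
Differential = -2.250% → -2.25%.

-2.25%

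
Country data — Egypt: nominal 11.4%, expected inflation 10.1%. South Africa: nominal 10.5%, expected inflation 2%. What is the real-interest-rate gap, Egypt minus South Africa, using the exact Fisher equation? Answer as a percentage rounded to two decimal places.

Egypt: (1 + 0.1140)/(1 + 0.1010) − 1 = 1.1807%
South Africa: (1 + 0.1050)/(1 + 0.0200) − 1 = 8.3333%
Differential = 1.1807% − 8.3333% = -7.1526% → -7.15%.

-7.15%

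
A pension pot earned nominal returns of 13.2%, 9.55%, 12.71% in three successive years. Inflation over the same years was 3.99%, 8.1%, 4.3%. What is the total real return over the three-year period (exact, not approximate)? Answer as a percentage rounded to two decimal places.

Nominal growth factor = 1.1320 × 1.0955 × 1.1271 = 1.397723
Price-level growth factor = 1.0399 × 1.0810 × 1.0430 = 1.172470
Real growth factor = 1.397723 / 1.172470 = 1.192119
Total real return = 1.192119 − 1 → 19.21%.

19.21%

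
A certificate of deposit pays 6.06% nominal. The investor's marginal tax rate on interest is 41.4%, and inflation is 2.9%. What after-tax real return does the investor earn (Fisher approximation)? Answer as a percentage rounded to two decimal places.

After-tax nominal return = 6.06% × (1 − 0.414) = 3.55116%.
r ≈ 3.55116% − 2.9% → 0.65%.

0.65%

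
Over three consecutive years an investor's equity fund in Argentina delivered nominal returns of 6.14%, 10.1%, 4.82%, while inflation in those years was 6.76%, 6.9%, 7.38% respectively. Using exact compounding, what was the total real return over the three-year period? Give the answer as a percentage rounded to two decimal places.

-0.05%

Compound the nominal returns: 1.0614 × 1.1010 × 1.0482 = 1.224928.
Compound inflation: 1.0676 × 1.0690 × 1.0738 = 1.225490.
Deflate: 1.224928 / 1.225490 = 0.999542.
Total real return = 0.999542 − 1 → -0.05%.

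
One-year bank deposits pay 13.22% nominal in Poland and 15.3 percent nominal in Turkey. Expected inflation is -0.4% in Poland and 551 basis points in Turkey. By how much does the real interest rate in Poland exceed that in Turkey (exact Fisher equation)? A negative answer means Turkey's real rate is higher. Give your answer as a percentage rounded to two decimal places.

Poland: (1 + 0.1322)/(1 − 0.0040) − 1 = 13.6747%
Turkey: (1 + 0.1530)/(1 + 0.0551) − 1 = 9.2787%
Differential = 13.6747% − 9.2787% = 4.3960% → 4.40%.

4.40%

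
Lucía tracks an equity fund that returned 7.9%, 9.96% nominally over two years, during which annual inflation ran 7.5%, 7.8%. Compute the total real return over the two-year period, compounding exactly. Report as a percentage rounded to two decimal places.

2.38%

Compound the nominal returns: 1.0790 × 1.0996 = 1.186468.
Compound inflation: 1.0750 × 1.0780 = 1.158850.
Deflate: 1.186468 / 1.158850 = 1.023833.
Total real return = 1.023833 − 1 → 2.38%.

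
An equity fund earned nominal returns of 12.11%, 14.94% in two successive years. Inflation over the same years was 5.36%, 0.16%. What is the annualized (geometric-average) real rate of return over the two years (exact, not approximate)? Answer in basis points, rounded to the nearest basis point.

1050 basis points

Compound the nominal returns: 1.1211 × 1.1494 = 1.28859234.
Compound inflation: 1.0536 × 1.0016 = 1.05528576.
Deflate: 1.28859234 / 1.05528576 = 1.22108379.
Annualized real rate = 1.22108379^(1/2) − 1 = 10.5027% → 1050 basis points.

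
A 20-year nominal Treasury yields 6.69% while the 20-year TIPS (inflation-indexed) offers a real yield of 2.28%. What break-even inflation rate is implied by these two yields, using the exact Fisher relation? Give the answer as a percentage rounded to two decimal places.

4.31%

(1 + π) = (1 + i)/(1 + r) = 1.06690 / 1.02280 = 1.043117
Break-even inflation = 1.043117 − 1 → 4.31%.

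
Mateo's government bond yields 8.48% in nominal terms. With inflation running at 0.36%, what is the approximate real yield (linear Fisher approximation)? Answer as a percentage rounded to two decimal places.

r ≈ i − π = 8.48% − 0.36% = 8.12%.

8.12%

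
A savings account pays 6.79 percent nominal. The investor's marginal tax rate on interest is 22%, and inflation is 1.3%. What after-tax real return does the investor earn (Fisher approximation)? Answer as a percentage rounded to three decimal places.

After-tax nominal return = 6.79% × (1 − 0.22) = 5.2962%.
r ≈ 5.2962% − 1.3% → 3.996%.

3.996%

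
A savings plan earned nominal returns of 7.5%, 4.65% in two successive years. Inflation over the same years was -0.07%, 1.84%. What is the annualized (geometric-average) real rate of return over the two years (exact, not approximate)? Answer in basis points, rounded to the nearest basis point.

514 basis points

Nominal growth factor = 1.0750 × 1.0465 = 1.12498750
Price-level growth factor = 0.9993 × 1.0184 = 1.01768712
Real growth factor = 1.12498750 / 1.01768712 = 1.10543553
Annualized real rate = 1.10543553^(1/2) − 1 = 5.1397% → 514 basis points.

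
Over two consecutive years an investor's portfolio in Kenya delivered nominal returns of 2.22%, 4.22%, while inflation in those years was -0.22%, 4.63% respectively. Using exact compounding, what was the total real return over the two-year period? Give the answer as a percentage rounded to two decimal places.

2.04%

Nominal growth factor = 1.0222 × 1.0422 = 1.065337
Price-level growth factor = 0.9978 × 1.0463 = 1.043998
Real growth factor = 1.065337 / 1.043998 = 1.020439
Total real return = 1.020439 − 1 → 2.04%.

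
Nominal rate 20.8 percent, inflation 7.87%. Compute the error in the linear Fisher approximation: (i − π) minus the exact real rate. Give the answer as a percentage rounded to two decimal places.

Approximate: r ≈ 20.800% − 7.870% = 12.9300%
Exact: (1 + 0.2080)/(1 + 0.0787) − 1 = 11.9867%
Error = 12.9300% − 11.9867% = 0.9433% → 0.94%.

0.94%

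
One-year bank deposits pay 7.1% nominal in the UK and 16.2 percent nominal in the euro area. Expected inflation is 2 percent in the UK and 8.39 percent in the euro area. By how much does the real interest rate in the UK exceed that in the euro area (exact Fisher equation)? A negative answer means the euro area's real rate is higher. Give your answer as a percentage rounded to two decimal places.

The UK: (1 + 0.0710)/(1 + 0.0200) − 1 = 5.0000%
The euro area: (1 + 0.1620)/(1 + 0.0839) − 1 = 7.2055%
Differential = 5.0000% − 7.2055% = -2.2055% → -2.21%.

-2.21%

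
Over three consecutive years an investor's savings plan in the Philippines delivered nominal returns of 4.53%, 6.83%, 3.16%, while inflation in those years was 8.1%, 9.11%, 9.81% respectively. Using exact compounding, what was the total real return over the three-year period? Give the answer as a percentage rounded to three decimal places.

Nominal growth factor = 1.0453 × 1.0683 × 1.0316 = 1.151982
Price-level growth factor = 1.0810 × 1.0911 × 1.0981 = 1.295186
Real growth factor = 1.151982 / 1.295186 = 0.889433
Total real return = 0.889433 − 1 → -11.057%.

-11.057%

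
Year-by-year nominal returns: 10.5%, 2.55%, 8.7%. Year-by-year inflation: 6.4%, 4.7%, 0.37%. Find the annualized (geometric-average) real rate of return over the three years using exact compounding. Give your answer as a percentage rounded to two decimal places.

Nominal growth factor = 1.1050 × 1.0255 × 1.0870 = 1.23176394
Price-level growth factor = 1.0640 × 1.0470 × 1.0037 = 1.11812983
Real growth factor = 1.23176394 / 1.11812983 = 1.10162873
Annualized real rate = 1.10162873^(1/3) − 1 = 3.2789% → 3.28%.

3.28%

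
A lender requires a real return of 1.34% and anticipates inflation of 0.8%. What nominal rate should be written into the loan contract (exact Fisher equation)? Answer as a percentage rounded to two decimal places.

(1 + i) = (1 + r)(1 + π) = 1.01340 × 1.00800 = 1.0215072
i = 1.0215072 − 1, so the required nominal rate is 2.15%.

2.15%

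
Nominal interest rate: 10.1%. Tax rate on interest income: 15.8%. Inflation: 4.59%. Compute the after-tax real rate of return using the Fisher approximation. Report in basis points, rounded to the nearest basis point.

After-tax nominal return = 10.1% × (1 − 0.158) = 8.5042%.
r ≈ 8.5042% − 4.59% → 391 basis points.

391 basis points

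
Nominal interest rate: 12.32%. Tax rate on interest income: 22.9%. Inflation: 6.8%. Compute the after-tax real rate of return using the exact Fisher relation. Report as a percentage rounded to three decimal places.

2.527%

After-tax nominal return = 12.32% × (1 − 0.229) = 9.49872%.
1 + r = 1.0949872 / 1.06800 = 1.025269
After-tax real rate = 1.025269 − 1 → 2.527%.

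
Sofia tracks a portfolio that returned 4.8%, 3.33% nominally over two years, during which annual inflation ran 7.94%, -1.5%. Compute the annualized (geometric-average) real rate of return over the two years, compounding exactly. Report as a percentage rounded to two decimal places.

0.92%

Nominal growth factor = 1.0480 × 1.0333 = 1.08289840
Price-level growth factor = 1.0794 × 0.9850 = 1.06320900
Real growth factor = 1.08289840 / 1.06320900 = 1.01851884
Annualized real rate = 1.01851884^(1/2) − 1 = 0.9217% → 0.92%.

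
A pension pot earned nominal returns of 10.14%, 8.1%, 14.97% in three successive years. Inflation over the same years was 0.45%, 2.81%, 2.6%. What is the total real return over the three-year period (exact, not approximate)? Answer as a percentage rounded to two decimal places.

29.19%

Compound the nominal returns: 1.1014 × 1.0810 × 1.1497 = 1.368848.
Compound inflation: 1.0045 × 1.0281 × 1.0260 = 1.059577.
Deflate: 1.368848 / 1.059577 = 1.291881.
Total real return = 1.291881 − 1 → 29.19%.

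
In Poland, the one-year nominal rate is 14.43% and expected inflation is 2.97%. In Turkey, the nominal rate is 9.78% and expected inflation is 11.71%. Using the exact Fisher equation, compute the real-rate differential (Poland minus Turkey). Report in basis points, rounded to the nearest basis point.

1286 basis points

Poland: (1 + 0.1443)/(1 + 0.0297) − 1 = 11.1295%
Turkey: (1 + 0.0978)/(1 + 0.1171) − 1 = -1.7277%
Differential = 11.1295% − (-1.7277%) = 12.8571% → 1286 basis points.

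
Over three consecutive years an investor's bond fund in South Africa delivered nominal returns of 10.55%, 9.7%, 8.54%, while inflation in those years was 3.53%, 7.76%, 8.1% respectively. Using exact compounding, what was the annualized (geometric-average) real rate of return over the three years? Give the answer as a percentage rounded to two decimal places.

2.96%

Compound the nominal returns: 1.1055 × 1.0970 × 1.0854 = 1.31630094.
Compound inflation: 1.0353 × 1.0776 × 1.0810 = 1.20600606.
Deflate: 1.31630094 / 1.20600606 = 1.09145466.
Annualized real rate = 1.09145466^(1/3) − 1 = 2.9600% → 2.96%.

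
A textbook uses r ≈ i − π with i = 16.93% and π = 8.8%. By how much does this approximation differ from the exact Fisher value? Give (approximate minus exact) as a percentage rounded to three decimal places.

Approximate: r ≈ 16.930% − 8.800% = 8.1300%
Exact: (1 + 0.1693)/(1 + 0.0880) − 1 = 7.4724%
Error = 8.1300% − 7.4724% = 0.6576% → 0.658%.

0.658%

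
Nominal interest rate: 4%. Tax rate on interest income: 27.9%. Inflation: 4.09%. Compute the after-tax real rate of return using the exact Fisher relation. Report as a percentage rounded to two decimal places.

After-tax nominal return = 4% × (1 − 0.279) = 2.8840%.
1 + r = 1.02884 / 1.04090 = 0.988414
After-tax real rate = 0.988414 − 1 → -1.16%.

-1.16%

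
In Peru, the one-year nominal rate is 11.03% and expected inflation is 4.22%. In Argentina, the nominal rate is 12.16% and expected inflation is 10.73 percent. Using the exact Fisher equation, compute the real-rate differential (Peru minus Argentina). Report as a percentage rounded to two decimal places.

Peru: (1 + 0.1103)/(1 + 0.0422) − 1 = 6.5343%
Argentina: (1 + 0.1216)/(1 + 0.1073) − 1 = 1.2914%
Differential = 6.5343% − 1.2914% = 5.2428% → 5.24%.

5.24%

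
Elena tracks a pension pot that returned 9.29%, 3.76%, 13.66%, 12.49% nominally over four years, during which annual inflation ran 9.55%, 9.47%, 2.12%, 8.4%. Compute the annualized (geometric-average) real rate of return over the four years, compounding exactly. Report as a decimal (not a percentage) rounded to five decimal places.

0.02228

Nominal growth factor = 1.0929 × 1.0376 × 1.1366 × 1.1249 = 1.44987966
Price-level growth factor = 1.0955 × 1.0947 × 1.0212 × 1.0840 = 1.32753992
Real growth factor = 1.44987966 / 1.32753992 = 1.09215523
Annualized real rate = 1.09215523^(1/4) − 1 = 2.2283% → 0.02228.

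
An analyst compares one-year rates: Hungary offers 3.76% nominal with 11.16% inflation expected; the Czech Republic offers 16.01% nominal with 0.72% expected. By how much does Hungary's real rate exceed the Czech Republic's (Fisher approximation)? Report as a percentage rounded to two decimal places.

Hungary: 3.76% − 11.16% = -7.400%
The Czech Republic: 16.01% − 0.72% = 15.290%
Differential = -22.690% → -22.69%.

-22.69%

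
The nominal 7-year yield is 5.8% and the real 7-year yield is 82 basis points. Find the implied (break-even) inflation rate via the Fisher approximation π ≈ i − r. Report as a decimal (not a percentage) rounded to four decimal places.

0.0498

π ≈ i − r = 5.8% − 0.82% → 0.0498.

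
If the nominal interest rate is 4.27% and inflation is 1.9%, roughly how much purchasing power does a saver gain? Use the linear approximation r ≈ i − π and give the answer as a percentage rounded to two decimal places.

r ≈ i − π = 4.27% − 1.9% = 2.37%.

2.37%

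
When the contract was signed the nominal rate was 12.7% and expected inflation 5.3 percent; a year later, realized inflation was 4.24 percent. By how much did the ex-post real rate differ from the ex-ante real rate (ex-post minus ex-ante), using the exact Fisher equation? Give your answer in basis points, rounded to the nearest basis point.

Ex-ante: (1 + 0.1270)/(1 + 0.0530) − 1 = 7.0275%
Ex-post: (1 + 0.1270)/(1 + 0.0424) − 1 = 8.1159%
Difference (ex-post − ex-ante) = 1.0883% → 109 basis points.

109 basis points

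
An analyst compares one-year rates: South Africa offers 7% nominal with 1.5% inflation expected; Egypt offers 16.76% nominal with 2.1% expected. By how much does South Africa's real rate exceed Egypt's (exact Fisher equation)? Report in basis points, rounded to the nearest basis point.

South Africa: (1 + 0.0700)/(1 + 0.0150) − 1 = 5.4187%
Egypt: (1 + 0.1676)/(1 + 0.0210) − 1 = 14.3585%
Differential = 5.4187% − 14.3585% = -8.9398% → -894 basis points.

-894 basis points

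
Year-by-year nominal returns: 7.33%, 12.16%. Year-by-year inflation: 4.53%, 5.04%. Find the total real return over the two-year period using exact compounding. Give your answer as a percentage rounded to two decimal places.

9.64%

Compound the nominal returns: 1.0733 × 1.1216 = 1.203813.
Compound inflation: 1.0453 × 1.0504 = 1.097983.
Deflate: 1.203813 / 1.097983 = 1.096386.
Total real return = 1.096386 − 1 → 9.64%.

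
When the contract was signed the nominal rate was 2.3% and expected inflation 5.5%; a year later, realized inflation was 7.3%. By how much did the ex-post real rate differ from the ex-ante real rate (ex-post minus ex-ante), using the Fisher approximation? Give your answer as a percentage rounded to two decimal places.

Ex-ante: 2.3% − 5.5% = -3.200%
Ex-post: 2.3% − 7.3% = -5.000%
Difference (ex-post − ex-ante) = -1.8000% → -1.80%.

-1.80%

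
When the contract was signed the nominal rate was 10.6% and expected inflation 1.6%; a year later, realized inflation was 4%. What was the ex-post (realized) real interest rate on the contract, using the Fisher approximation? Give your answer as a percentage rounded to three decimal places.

Ex-post: 10.6% − 4% = 6.600%
So the realized real rate is 6.600%.

6.600%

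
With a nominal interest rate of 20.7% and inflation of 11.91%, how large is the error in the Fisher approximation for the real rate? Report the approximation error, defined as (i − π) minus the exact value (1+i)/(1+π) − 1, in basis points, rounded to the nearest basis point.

94 basis points

Approximate: r ≈ 20.700% − 11.910% = 8.7900%
Exact: (1 + 0.2070)/(1 + 0.1191) − 1 = 7.8545%
Error = 8.7900% − 7.8545% = 0.9355% → 94 basis points.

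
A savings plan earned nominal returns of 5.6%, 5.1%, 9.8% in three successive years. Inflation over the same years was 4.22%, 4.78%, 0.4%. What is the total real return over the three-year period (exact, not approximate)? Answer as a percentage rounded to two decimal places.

11.15%

Compound the nominal returns: 1.0560 × 1.0510 × 1.0980 = 1.218622.
Compound inflation: 1.0422 × 1.0478 × 1.0040 = 1.096385.
Deflate: 1.218622 / 1.096385 = 1.111491.
Total real return = 1.111491 − 1 → 11.15%.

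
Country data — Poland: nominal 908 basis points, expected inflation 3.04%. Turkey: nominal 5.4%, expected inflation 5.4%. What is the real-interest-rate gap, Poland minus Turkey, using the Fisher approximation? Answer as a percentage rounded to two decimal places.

Poland: 9.08% − 3.04% = 6.040%
Turkey: 5.4% − 5.4% = 0.000%
Differential = 6.040% → 6.04%.

6.04%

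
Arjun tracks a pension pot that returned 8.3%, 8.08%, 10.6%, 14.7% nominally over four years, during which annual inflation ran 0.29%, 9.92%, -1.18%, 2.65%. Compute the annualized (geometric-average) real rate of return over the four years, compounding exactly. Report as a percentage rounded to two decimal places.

7.35%

Compound the nominal returns: 1.0830 × 1.0808 × 1.1060 × 1.1470 = 1.48488335.
Compound inflation: 1.0029 × 1.0992 × 0.9882 × 1.0265 = 1.11824806.
Deflate: 1.48488335 / 1.11824806 = 1.32786579.
Annualized real rate = 1.32786579^(1/4) − 1 = 7.3467% → 7.35%.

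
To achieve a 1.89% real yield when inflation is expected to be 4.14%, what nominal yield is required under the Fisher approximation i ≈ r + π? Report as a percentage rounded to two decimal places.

i ≈ r + π = 1.89% + 4.14% = 6.03%.

6.03%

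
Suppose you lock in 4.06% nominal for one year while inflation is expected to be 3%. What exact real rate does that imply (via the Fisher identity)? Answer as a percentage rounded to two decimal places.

1.03%

1 + r = 1.04060 / 1.03000 = 1.010291
r = 1.010291 − 1 = 1.0291%, i.e. 1.03%.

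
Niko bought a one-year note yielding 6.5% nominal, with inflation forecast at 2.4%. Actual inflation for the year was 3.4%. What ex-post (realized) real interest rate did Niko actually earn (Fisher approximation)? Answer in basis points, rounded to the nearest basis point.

Ex-post: 6.5% − 3.4% = 3.100%
So the realized real rate is 310 basis points.

310 basis points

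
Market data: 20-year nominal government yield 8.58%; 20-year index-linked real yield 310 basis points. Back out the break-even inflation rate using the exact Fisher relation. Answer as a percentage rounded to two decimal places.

(1 + π) = (1 + i)/(1 + r) = 1.08580 / 1.03100 = 1.053152
Break-even inflation = 1.053152 − 1 → 5.32%.

5.32%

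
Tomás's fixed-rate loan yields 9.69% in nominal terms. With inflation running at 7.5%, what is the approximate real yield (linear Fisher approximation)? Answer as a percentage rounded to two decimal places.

2.19%

r ≈ i − π = 9.69% − 7.5% = 2.19%.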